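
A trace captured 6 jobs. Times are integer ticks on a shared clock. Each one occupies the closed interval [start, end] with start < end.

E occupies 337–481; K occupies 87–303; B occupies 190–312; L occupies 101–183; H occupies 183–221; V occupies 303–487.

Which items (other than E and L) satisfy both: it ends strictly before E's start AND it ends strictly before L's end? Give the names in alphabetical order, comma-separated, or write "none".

none

Conditions: its end is strictly before E's start (X.end < 337) AND its end is strictly before L's end (X.end < 183).
B: end 312 < 337? ✓; end 312 < 183? ✗ → no.
H: end 221 < 337? ✓; end 221 < 183? ✗ → no.
K: end 303 < 337? ✓; end 303 < 183? ✗ → no.
V: end 487 < 337? ✗; end 487 < 183? ✗ → no.
Result: none.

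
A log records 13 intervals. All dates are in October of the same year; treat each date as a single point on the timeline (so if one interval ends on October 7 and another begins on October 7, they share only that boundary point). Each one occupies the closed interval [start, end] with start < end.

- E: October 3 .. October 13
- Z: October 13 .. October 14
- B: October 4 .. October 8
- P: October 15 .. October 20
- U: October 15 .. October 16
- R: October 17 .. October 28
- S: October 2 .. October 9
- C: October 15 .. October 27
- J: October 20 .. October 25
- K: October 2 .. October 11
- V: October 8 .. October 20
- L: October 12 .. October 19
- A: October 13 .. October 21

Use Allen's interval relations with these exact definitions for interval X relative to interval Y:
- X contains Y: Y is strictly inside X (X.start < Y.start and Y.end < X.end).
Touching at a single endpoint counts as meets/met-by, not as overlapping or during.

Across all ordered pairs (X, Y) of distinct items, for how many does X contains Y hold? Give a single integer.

12

Checking all 156 ordered pairs for relation 'contains'; matching pairs in alphabetical order:
(A, P): A contains P ✓
(A, U): A contains U ✓
(C, J): C contains J ✓
(E, B): E contains B ✓
(K, B): K contains B ✓
(L, U): L contains U ✓
(L, Z): L contains Z ✓
(R, J): R contains J ✓
(S, B): S contains B ✓
(V, L): V contains L ✓
(V, U): V contains U ✓
(V, Z): V contains Z ✓
Count: 12.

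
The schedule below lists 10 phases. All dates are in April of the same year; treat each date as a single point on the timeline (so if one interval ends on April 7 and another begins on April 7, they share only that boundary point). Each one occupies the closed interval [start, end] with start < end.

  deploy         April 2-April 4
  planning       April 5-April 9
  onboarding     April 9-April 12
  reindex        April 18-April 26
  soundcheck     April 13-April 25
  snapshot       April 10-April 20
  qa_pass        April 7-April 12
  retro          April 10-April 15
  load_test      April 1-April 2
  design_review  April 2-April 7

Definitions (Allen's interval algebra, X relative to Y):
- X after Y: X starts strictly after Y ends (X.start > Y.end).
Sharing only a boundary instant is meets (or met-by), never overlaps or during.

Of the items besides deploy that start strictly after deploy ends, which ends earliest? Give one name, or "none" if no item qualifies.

Target deploy = [April 2, April 4].
design_review [April 2, April 7] → started-by → excluded.
load_test [April 1, April 2] → meets → excluded.
onboarding [April 9, April 12] → after → candidate.
planning [April 5, April 9] → after → candidate.
qa_pass [April 7, April 12] → after → candidate.
reindex [April 18, April 26] → after → candidate.
retro [April 10, April 15] → after → candidate.
snapshot [April 10, April 20] → after → candidate.
soundcheck [April 13, April 25] → after → candidate.
Among candidates, earliest end is April 9 → planning.

planning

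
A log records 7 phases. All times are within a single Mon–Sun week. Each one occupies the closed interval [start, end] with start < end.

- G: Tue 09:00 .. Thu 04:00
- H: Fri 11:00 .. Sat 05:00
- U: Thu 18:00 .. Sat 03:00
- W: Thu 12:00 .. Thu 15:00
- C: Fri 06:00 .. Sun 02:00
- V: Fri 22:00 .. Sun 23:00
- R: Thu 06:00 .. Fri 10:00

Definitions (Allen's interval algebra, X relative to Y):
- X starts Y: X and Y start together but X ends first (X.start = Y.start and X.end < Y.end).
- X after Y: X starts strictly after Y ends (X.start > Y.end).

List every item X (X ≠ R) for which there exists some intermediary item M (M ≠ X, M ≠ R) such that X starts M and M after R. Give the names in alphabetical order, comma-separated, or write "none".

Target R = [Thu 06:00, Fri 10:00].
Intermediaries M with M after R: H, V.
Via H — items with X starts H: none.
Via V — items with X starts V: none.
Union: none.

none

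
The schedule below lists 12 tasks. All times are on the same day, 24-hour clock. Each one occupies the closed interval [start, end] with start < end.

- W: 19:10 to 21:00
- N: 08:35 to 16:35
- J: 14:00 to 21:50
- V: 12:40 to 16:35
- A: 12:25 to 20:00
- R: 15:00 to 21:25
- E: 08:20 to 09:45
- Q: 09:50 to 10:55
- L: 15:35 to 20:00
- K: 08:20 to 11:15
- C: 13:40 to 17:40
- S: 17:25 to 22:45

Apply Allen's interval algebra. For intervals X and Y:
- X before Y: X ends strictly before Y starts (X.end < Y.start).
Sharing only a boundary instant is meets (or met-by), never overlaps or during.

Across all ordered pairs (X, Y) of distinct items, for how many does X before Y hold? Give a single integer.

Checking all 132 ordered pairs for relation 'before'; matching pairs in alphabetical order:
(C, W): C before W ✓
(E, A): E before A ✓
(E, C): E before C ✓
(E, J): E before J ✓
(E, L): E before L ✓
(E, Q): E before Q ✓
(E, R): E before R ✓
(E, S): E before S ✓
(E, V): E before V ✓
(E, W): E before W ✓
(K, A): K before A ✓
(K, C): K before C ✓
(K, J): K before J ✓
(K, L): K before L ✓
(K, R): K before R ✓
(K, S): K before S ✓
(K, V): K before V ✓
(K, W): K before W ✓
(N, S): N before S ✓
(N, W): N before W ✓
(Q, A): Q before A ✓
(Q, C): Q before C ✓
(Q, J): Q before J ✓
(Q, L): Q before L ✓
... plus 6 further pairs not listed.
Count: 30.

30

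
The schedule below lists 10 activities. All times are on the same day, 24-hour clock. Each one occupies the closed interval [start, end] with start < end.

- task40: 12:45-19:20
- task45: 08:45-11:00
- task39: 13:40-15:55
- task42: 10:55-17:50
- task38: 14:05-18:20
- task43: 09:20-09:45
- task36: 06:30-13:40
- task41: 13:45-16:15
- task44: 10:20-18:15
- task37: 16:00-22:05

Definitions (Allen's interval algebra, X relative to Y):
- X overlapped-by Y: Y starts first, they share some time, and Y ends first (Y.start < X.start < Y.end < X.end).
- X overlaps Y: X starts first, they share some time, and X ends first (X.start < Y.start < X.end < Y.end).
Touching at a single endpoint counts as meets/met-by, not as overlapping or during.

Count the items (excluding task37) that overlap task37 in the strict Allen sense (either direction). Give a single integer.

5

Target task37 = [16:00, 22:05].
task36 [06:30, 13:40] → before → no.
task38 [14:05, 18:20] → overlaps → counts.
task39 [13:40, 15:55] → before → no.
task40 [12:45, 19:20] → overlaps → counts.
task41 [13:45, 16:15] → overlaps → counts.
task42 [10:55, 17:50] → overlaps → counts.
task43 [09:20, 09:45] → before → no.
task44 [10:20, 18:15] → overlaps → counts.
task45 [08:45, 11:00] → before → no.
Total: 5.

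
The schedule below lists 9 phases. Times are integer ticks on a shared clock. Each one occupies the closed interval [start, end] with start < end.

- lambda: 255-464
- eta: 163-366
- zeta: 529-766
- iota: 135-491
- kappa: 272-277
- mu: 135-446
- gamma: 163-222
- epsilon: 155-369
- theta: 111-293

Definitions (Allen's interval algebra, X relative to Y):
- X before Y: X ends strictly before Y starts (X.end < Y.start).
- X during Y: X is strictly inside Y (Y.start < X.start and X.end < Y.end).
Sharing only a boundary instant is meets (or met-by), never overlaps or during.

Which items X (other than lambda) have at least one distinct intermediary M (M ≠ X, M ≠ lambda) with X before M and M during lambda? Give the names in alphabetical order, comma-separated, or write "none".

Target lambda = [255, 464].
Intermediaries M with M during lambda: kappa.
Via kappa — items with X before kappa: gamma.
Union: gamma.

gamma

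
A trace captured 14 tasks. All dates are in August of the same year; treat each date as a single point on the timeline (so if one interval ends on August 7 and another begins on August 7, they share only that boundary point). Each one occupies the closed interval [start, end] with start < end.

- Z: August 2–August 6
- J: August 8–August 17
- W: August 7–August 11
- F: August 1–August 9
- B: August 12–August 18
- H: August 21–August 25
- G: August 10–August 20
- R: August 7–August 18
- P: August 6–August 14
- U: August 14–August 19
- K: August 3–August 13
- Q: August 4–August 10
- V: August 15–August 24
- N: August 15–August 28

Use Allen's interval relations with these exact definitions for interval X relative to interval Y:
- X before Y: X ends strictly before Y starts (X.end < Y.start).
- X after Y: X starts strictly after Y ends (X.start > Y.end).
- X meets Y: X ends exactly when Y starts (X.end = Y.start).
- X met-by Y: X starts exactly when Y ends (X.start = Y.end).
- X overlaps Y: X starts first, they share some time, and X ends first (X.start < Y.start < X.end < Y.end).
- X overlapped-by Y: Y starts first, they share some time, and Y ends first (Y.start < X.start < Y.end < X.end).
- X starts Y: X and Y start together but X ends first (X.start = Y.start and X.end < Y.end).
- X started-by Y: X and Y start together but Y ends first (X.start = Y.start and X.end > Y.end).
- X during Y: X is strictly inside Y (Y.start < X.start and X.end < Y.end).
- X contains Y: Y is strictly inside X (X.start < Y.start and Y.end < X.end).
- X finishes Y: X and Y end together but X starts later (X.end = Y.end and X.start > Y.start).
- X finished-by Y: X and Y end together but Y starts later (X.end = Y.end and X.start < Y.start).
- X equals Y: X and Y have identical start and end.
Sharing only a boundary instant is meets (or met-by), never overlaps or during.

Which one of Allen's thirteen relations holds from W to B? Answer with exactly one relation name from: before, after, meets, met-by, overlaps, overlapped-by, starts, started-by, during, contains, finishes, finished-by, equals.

before

W = [August 7, August 11]; B = [August 12, August 18].
Compare endpoints: W.start < B.start, W.start < B.end, W.end < B.start, W.end < B.end.
That pattern is 'before'.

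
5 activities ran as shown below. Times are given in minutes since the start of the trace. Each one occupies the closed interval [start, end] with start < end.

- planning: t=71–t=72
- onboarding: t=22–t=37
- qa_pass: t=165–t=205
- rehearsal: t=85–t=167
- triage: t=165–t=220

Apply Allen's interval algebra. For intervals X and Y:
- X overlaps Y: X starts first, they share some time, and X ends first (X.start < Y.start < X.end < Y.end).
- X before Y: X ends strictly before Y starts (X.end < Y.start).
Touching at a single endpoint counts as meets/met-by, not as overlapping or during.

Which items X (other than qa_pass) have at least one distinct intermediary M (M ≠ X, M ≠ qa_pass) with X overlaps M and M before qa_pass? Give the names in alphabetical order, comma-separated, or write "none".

none

Target qa_pass = [t=165, t=205].
Intermediaries M with M before qa_pass: onboarding, planning.
Via onboarding — items with X overlaps onboarding: none.
Via planning — items with X overlaps planning: none.
Union: none.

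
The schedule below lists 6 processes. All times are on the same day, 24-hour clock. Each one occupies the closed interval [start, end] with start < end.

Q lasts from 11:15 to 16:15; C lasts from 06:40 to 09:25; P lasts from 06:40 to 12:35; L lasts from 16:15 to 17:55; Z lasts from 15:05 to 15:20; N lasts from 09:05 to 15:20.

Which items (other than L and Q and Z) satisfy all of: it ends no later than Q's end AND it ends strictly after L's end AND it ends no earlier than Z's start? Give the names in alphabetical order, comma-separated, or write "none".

Conditions: its end is no later than Q's end (X.end <= 16:15) AND its end is strictly after L's end (X.end > 17:55) AND its end is no earlier than Z's start (X.end >= 15:05).
C: end 09:25 <= 16:15? ✓; end 09:25 > 17:55? ✗; end 09:25 >= 15:05? ✗ → no.
N: end 15:20 <= 16:15? ✓; end 15:20 > 17:55? ✗; end 15:20 >= 15:05? ✓ → no.
P: end 12:35 <= 16:15? ✓; end 12:35 > 17:55? ✗; end 12:35 >= 15:05? ✗ → no.
Result: none.

none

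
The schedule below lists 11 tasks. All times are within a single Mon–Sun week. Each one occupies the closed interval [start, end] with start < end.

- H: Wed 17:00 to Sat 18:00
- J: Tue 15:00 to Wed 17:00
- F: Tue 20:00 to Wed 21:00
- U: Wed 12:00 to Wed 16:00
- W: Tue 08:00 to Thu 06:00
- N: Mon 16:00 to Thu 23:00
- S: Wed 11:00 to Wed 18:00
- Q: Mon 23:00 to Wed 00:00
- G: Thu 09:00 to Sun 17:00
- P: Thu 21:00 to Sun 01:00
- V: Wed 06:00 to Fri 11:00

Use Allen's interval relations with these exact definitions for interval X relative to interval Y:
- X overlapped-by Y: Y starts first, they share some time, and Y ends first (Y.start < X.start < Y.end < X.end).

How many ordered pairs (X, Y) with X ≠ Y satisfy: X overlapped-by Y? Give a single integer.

Checking all 110 ordered pairs for relation 'overlapped-by'; matching pairs in alphabetical order:
(F, J): F overlapped-by J ✓
(F, Q): F overlapped-by Q ✓
(G, H): G overlapped-by H ✓
(G, N): G overlapped-by N ✓
(G, V): G overlapped-by V ✓
(H, F): H overlapped-by F ✓
(H, N): H overlapped-by N ✓
(H, S): H overlapped-by S ✓
(H, V): H overlapped-by V ✓
(H, W): H overlapped-by W ✓
(J, Q): J overlapped-by Q ✓
(P, H): P overlapped-by H ✓
(P, N): P overlapped-by N ✓
(P, V): P overlapped-by V ✓
(S, J): S overlapped-by J ✓
(V, F): V overlapped-by F ✓
(V, J): V overlapped-by J ✓
(V, N): V overlapped-by N ✓
(V, W): V overlapped-by W ✓
(W, Q): W overlapped-by Q ✓
Count: 20.

20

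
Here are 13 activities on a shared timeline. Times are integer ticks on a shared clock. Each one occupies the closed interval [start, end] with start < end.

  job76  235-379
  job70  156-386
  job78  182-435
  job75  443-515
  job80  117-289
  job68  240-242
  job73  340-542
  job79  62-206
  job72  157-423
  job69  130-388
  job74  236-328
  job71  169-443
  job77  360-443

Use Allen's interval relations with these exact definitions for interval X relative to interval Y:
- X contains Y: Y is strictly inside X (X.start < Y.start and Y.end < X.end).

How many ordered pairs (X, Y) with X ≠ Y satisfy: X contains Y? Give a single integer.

Checking all 156 ordered pairs for relation 'contains'; matching pairs in alphabetical order:
(job69, job68): job69 contains job68 ✓
(job69, job70): job69 contains job70 ✓
(job69, job74): job69 contains job74 ✓
(job69, job76): job69 contains job76 ✓
(job70, job68): job70 contains job68 ✓
(job70, job74): job70 contains job74 ✓
(job70, job76): job70 contains job76 ✓
(job71, job68): job71 contains job68 ✓
(job71, job74): job71 contains job74 ✓
(job71, job76): job71 contains job76 ✓
(job71, job78): job71 contains job78 ✓
(job72, job68): job72 contains job68 ✓
(job72, job74): job72 contains job74 ✓
(job72, job76): job72 contains job76 ✓
(job73, job75): job73 contains job75 ✓
(job73, job77): job73 contains job77 ✓
(job74, job68): job74 contains job68 ✓
(job76, job68): job76 contains job68 ✓
(job76, job74): job76 contains job74 ✓
(job78, job68): job78 contains job68 ✓
(job78, job74): job78 contains job74 ✓
(job78, job76): job78 contains job76 ✓
(job80, job68): job80 contains job68 ✓
Count: 23.

23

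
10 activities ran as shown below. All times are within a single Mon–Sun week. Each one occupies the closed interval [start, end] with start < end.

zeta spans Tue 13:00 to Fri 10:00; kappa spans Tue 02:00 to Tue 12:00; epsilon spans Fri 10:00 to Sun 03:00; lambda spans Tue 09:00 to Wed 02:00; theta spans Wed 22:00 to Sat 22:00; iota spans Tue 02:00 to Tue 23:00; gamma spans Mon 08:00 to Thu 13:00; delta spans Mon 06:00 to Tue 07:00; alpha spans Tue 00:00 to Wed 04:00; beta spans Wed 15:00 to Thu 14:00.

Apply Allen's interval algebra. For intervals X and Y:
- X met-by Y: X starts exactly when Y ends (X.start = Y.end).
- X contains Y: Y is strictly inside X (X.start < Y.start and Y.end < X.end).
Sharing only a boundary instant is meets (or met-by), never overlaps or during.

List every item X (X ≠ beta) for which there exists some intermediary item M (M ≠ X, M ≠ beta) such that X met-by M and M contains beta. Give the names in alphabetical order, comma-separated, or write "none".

Target beta = [Wed 15:00, Thu 14:00].
Intermediaries M with M contains beta: zeta.
Via zeta — items with X met-by zeta: epsilon.
Union: epsilon.

epsilon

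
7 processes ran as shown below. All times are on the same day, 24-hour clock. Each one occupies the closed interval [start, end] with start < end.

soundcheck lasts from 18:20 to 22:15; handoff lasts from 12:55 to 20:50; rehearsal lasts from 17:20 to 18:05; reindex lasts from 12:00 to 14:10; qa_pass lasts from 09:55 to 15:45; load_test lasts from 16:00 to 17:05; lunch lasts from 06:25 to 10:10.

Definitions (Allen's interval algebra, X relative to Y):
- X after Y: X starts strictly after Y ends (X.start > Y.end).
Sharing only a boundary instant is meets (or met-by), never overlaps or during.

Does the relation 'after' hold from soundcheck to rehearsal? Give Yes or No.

Yes

soundcheck = [18:20, 22:15], rehearsal = [17:20, 18:05].
Actual relation of soundcheck to rehearsal: after.
Asked whether 'after' holds → Yes.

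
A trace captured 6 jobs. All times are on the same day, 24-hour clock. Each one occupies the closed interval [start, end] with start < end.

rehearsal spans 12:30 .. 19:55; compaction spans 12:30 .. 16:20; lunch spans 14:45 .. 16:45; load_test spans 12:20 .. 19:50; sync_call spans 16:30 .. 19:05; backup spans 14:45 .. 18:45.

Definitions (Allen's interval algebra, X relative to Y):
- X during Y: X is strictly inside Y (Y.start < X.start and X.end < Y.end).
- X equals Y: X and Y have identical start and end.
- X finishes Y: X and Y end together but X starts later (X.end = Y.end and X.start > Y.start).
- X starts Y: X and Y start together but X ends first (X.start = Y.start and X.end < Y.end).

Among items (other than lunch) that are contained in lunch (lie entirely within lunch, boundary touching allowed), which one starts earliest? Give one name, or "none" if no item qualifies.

Target lunch = [14:45, 16:45].
backup [14:45, 18:45] → started-by → excluded.
compaction [12:30, 16:20] → overlaps → excluded.
load_test [12:20, 19:50] → contains → excluded.
rehearsal [12:30, 19:55] → contains → excluded.
sync_call [16:30, 19:05] → overlapped-by → excluded.
No candidates → none.

none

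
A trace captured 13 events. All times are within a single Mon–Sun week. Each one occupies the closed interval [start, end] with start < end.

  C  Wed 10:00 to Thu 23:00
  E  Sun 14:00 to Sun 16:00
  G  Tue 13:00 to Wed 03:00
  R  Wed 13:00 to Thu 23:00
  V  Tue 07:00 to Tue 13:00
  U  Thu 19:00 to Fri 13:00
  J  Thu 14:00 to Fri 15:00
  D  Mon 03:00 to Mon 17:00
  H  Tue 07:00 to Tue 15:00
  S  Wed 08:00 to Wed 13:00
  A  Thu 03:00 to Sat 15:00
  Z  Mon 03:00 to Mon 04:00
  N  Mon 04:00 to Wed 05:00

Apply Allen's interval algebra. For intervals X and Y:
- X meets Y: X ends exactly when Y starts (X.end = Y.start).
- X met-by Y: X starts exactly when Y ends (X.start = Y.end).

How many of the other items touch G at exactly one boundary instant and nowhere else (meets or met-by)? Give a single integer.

1

Target G = [Tue 13:00, Wed 03:00].
A [Thu 03:00, Sat 15:00] → after → no.
C [Wed 10:00, Thu 23:00] → after → no.
D [Mon 03:00, Mon 17:00] → before → no.
E [Sun 14:00, Sun 16:00] → after → no.
H [Tue 07:00, Tue 15:00] → overlaps → no.
J [Thu 14:00, Fri 15:00] → after → no.
N [Mon 04:00, Wed 05:00] → contains → no.
R [Wed 13:00, Thu 23:00] → after → no.
S [Wed 08:00, Wed 13:00] → after → no.
U [Thu 19:00, Fri 13:00] → after → no.
V [Tue 07:00, Tue 13:00] → meets → counts.
Z [Mon 03:00, Mon 04:00] → before → no.
Total: 1.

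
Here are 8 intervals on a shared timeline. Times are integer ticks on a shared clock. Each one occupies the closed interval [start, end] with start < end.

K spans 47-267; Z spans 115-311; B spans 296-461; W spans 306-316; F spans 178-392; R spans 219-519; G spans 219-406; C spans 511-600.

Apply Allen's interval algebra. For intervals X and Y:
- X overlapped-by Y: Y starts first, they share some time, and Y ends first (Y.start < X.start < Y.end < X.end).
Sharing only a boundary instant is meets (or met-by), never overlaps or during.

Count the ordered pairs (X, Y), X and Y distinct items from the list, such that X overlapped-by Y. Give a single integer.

14

Checking all 56 ordered pairs for relation 'overlapped-by'; matching pairs in alphabetical order:
(B, F): B overlapped-by F ✓
(B, G): B overlapped-by G ✓
(B, Z): B overlapped-by Z ✓
(C, R): C overlapped-by R ✓
(F, K): F overlapped-by K ✓
(F, Z): F overlapped-by Z ✓
(G, F): G overlapped-by F ✓
(G, K): G overlapped-by K ✓
(G, Z): G overlapped-by Z ✓
(R, F): R overlapped-by F ✓
(R, K): R overlapped-by K ✓
(R, Z): R overlapped-by Z ✓
(W, Z): W overlapped-by Z ✓
(Z, K): Z overlapped-by K ✓
Count: 14.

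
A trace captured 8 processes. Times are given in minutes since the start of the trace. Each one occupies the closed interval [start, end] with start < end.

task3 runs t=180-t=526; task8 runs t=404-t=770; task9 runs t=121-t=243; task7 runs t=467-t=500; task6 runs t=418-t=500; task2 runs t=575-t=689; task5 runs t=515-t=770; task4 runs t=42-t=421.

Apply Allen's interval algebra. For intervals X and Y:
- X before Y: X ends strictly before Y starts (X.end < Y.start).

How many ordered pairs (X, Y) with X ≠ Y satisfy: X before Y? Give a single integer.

13

Checking all 56 ordered pairs for relation 'before'; matching pairs in alphabetical order:
(task3, task2): task3 before task2 ✓
(task4, task2): task4 before task2 ✓
(task4, task5): task4 before task5 ✓
(task4, task7): task4 before task7 ✓
(task6, task2): task6 before task2 ✓
(task6, task5): task6 before task5 ✓
(task7, task2): task7 before task2 ✓
(task7, task5): task7 before task5 ✓
(task9, task2): task9 before task2 ✓
(task9, task5): task9 before task5 ✓
(task9, task6): task9 before task6 ✓
(task9, task7): task9 before task7 ✓
(task9, task8): task9 before task8 ✓
Count: 13.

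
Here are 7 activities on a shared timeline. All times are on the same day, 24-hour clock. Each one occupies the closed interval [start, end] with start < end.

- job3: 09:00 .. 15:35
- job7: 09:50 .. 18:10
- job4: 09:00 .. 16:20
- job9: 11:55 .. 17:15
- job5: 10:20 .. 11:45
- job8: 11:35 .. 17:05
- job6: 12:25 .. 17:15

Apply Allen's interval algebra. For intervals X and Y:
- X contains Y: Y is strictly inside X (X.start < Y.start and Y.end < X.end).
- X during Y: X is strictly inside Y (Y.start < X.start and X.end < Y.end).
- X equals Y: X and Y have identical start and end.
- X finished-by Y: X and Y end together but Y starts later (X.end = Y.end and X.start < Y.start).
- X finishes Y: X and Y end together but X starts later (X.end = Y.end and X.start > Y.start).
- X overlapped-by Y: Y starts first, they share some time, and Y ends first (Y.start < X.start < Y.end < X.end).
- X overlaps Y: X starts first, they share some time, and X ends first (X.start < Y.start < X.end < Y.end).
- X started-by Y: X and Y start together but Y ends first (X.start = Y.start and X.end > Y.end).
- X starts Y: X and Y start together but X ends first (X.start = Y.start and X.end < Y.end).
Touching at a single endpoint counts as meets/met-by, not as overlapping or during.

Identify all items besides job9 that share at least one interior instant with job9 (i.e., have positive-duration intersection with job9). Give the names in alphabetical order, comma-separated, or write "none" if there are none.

Target job9 = [11:55, 17:15].
job3 [09:00, 15:35] → overlaps → yes.
job4 [09:00, 16:20] → overlaps → yes.
job5 [10:20, 11:45] → before → no.
job6 [12:25, 17:15] → finishes → yes.
job7 [09:50, 18:10] → contains → yes.
job8 [11:35, 17:05] → overlaps → yes.
Result: job3, job4, job6, job7, job8.

job3, job4, job6, job7, job8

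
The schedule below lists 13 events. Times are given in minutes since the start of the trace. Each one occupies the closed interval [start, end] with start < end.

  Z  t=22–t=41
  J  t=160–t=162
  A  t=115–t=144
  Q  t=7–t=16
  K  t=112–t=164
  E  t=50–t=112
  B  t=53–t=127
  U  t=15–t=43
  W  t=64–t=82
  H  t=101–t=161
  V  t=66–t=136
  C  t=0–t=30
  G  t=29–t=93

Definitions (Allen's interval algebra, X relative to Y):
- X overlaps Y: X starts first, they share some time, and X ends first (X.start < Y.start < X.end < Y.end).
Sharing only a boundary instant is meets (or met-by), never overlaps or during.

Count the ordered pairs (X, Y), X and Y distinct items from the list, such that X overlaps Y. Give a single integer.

Checking all 156 ordered pairs for relation 'overlaps'; matching pairs in alphabetical order:
(B, A): B overlaps A ✓
(B, H): B overlaps H ✓
(B, K): B overlaps K ✓
(B, V): B overlaps V ✓
(C, G): C overlaps G ✓
(C, U): C overlaps U ✓
(C, Z): C overlaps Z ✓
(E, B): E overlaps B ✓
(E, H): E overlaps H ✓
(E, V): E overlaps V ✓
(G, B): G overlaps B ✓
(G, E): G overlaps E ✓
(G, V): G overlaps V ✓
(H, J): H overlaps J ✓
(H, K): H overlaps K ✓
(Q, U): Q overlaps U ✓
(U, G): U overlaps G ✓
(V, A): V overlaps A ✓
(V, H): V overlaps H ✓
(V, K): V overlaps K ✓
(W, V): W overlaps V ✓
(Z, G): Z overlaps G ✓
Count: 22.

22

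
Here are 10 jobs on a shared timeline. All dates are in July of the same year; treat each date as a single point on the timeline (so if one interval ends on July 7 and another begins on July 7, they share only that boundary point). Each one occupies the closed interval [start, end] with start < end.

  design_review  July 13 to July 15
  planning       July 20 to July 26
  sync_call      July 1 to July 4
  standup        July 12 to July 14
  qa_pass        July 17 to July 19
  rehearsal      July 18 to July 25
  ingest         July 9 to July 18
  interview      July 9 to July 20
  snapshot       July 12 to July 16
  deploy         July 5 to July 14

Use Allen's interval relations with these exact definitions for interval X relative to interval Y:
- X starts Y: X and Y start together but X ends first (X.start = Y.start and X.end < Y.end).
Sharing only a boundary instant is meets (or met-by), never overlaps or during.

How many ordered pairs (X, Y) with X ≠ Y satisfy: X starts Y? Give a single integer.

2

Checking all 90 ordered pairs for relation 'starts'; matching pairs in alphabetical order:
(ingest, interview): ingest starts interview ✓
(standup, snapshot): standup starts snapshot ✓
Count: 2.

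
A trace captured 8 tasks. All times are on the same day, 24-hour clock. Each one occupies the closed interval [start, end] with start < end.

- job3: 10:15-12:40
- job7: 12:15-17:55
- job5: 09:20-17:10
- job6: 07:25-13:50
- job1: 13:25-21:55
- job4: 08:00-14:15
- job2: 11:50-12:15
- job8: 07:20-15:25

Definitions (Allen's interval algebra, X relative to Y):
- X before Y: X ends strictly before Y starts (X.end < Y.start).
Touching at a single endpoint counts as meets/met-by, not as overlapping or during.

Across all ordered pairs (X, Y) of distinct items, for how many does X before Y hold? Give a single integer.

Checking all 56 ordered pairs for relation 'before'; matching pairs in alphabetical order:
(job2, job1): job2 before job1 ✓
(job3, job1): job3 before job1 ✓
Count: 2.

2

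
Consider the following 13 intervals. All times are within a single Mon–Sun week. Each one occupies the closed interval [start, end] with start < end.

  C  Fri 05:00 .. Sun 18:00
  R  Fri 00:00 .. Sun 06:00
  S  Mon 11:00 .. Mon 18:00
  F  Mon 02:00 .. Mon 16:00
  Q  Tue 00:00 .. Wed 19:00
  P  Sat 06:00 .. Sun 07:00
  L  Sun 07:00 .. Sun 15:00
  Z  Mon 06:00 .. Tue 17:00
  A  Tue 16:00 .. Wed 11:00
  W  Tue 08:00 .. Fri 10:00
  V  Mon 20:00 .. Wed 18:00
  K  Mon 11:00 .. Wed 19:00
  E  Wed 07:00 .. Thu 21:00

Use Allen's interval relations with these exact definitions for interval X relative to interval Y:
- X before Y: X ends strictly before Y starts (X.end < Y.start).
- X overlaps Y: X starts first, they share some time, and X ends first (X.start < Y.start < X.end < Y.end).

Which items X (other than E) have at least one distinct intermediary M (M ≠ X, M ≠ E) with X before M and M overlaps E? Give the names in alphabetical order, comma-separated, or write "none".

Target E = [Wed 07:00, Thu 21:00].
Intermediaries M with M overlaps E: A, K, Q, V.
Via A — items with X before A: F, S.
Via K — items with X before K: none.
Via Q — items with X before Q: F, S.
Via V — items with X before V: F, S.
Union: F, S.

F, S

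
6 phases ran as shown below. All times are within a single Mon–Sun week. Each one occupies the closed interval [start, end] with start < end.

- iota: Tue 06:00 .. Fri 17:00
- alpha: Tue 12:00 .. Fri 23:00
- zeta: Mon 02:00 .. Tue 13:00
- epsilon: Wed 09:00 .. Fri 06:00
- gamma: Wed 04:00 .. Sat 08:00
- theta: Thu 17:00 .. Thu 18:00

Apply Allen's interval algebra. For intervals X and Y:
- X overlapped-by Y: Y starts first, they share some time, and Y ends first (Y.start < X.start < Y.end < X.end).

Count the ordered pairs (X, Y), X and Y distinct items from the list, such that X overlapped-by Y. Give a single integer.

Checking all 30 ordered pairs for relation 'overlapped-by'; matching pairs in alphabetical order:
(alpha, iota): alpha overlapped-by iota ✓
(alpha, zeta): alpha overlapped-by zeta ✓
(gamma, alpha): gamma overlapped-by alpha ✓
(gamma, iota): gamma overlapped-by iota ✓
(iota, zeta): iota overlapped-by zeta ✓
Count: 5.

5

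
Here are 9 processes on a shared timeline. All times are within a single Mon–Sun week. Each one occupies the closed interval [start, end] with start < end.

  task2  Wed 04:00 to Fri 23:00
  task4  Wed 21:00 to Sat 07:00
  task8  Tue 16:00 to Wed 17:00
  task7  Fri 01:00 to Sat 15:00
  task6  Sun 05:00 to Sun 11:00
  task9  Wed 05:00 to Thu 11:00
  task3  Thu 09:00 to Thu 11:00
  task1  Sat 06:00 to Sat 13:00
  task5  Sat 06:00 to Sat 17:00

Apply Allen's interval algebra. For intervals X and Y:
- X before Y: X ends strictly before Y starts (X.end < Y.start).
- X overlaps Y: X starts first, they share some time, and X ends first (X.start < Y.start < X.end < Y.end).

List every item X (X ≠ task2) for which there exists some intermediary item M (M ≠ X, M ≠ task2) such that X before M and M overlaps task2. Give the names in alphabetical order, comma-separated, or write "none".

Target task2 = [Wed 04:00, Fri 23:00].
Intermediaries M with M overlaps task2: task8.
Via task8 — items with X before task8: none.
Union: none.

none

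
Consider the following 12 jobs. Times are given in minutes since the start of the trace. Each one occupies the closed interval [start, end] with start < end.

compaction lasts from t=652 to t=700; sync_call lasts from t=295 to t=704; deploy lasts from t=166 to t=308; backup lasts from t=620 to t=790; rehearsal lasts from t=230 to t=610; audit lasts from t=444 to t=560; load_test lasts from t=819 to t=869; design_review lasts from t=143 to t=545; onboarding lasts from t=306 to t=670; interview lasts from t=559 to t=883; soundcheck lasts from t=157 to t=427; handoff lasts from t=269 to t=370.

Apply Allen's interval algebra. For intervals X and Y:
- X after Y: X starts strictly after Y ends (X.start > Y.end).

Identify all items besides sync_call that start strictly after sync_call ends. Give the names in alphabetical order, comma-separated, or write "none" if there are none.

load_test

Target sync_call = [t=295, t=704].
audit [t=444, t=560] → during → no.
backup [t=620, t=790] → overlapped-by → no.
compaction [t=652, t=700] → during → no.
deploy [t=166, t=308] → overlaps → no.
design_review [t=143, t=545] → overlaps → no.
handoff [t=269, t=370] → overlaps → no.
interview [t=559, t=883] → overlapped-by → no.
load_test [t=819, t=869] → after → yes.
onboarding [t=306, t=670] → during → no.
rehearsal [t=230, t=610] → overlaps → no.
soundcheck [t=157, t=427] → overlaps → no.
Result: load_test.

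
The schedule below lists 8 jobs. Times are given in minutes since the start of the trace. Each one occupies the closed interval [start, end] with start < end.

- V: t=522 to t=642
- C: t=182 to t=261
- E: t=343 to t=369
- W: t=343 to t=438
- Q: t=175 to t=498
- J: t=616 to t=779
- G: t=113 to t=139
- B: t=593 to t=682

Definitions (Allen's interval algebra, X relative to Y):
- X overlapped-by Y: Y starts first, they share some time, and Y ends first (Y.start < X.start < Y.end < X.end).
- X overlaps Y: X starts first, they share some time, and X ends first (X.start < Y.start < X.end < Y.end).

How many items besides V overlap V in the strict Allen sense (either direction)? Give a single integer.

Target V = [t=522, t=642].
B [t=593, t=682] → overlapped-by → counts.
C [t=182, t=261] → before → no.
E [t=343, t=369] → before → no.
G [t=113, t=139] → before → no.
J [t=616, t=779] → overlapped-by → counts.
Q [t=175, t=498] → before → no.
W [t=343, t=438] → before → no.
Total: 2.

2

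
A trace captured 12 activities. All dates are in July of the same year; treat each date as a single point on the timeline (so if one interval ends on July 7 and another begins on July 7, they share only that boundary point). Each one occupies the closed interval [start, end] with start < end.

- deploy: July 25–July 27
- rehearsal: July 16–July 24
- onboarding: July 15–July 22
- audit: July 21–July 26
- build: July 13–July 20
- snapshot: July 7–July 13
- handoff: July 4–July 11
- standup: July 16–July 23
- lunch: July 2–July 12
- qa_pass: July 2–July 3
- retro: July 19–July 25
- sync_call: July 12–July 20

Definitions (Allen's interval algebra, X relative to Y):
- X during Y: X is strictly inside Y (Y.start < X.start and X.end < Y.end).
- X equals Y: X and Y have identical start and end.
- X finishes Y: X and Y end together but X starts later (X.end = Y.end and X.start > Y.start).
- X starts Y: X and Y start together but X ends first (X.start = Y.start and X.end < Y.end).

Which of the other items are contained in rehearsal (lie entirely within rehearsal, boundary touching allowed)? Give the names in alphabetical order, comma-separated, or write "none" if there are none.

standup

Target rehearsal = [July 16, July 24].
audit [July 21, July 26] → overlapped-by → no.
build [July 13, July 20] → overlaps → no.
deploy [July 25, July 27] → after → no.
handoff [July 4, July 11] → before → no.
lunch [July 2, July 12] → before → no.
onboarding [July 15, July 22] → overlaps → no.
qa_pass [July 2, July 3] → before → no.
retro [July 19, July 25] → overlapped-by → no.
snapshot [July 7, July 13] → before → no.
standup [July 16, July 23] → starts → yes.
sync_call [July 12, July 20] → overlaps → no.
Result: standup.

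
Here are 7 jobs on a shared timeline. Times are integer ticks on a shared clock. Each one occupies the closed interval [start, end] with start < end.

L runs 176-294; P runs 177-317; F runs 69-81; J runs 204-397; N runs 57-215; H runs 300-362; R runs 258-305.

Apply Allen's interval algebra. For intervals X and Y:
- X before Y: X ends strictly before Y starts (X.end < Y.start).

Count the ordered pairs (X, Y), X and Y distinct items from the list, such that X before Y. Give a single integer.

Checking all 42 ordered pairs for relation 'before'; matching pairs in alphabetical order:
(F, H): F before H ✓
(F, J): F before J ✓
(F, L): F before L ✓
(F, P): F before P ✓
(F, R): F before R ✓
(L, H): L before H ✓
(N, H): N before H ✓
(N, R): N before R ✓
Count: 8.

8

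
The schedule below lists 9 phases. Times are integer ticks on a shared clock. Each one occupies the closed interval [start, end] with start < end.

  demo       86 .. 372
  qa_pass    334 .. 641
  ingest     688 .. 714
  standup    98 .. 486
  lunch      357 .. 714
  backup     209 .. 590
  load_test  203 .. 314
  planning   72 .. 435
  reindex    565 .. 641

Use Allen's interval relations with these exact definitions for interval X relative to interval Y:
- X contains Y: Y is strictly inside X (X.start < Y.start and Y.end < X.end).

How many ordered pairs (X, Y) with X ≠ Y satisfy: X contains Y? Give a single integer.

5

Checking all 72 ordered pairs for relation 'contains'; matching pairs in alphabetical order:
(demo, load_test): demo contains load_test ✓
(lunch, reindex): lunch contains reindex ✓
(planning, demo): planning contains demo ✓
(planning, load_test): planning contains load_test ✓
(standup, load_test): standup contains load_test ✓
Count: 5.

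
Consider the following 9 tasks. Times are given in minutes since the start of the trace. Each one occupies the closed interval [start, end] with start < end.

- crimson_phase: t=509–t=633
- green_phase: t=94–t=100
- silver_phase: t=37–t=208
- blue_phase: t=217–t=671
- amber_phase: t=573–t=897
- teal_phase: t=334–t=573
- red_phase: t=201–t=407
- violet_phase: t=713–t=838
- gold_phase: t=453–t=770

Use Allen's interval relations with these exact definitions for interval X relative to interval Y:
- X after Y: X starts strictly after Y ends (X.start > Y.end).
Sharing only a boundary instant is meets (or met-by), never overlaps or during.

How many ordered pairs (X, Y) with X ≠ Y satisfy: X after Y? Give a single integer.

20

Checking all 72 ordered pairs for relation 'after'; matching pairs in alphabetical order:
(amber_phase, green_phase): amber_phase after green_phase ✓
(amber_phase, red_phase): amber_phase after red_phase ✓
(amber_phase, silver_phase): amber_phase after silver_phase ✓
(blue_phase, green_phase): blue_phase after green_phase ✓
(blue_phase, silver_phase): blue_phase after silver_phase ✓
(crimson_phase, green_phase): crimson_phase after green_phase ✓
(crimson_phase, red_phase): crimson_phase after red_phase ✓
(crimson_phase, silver_phase): crimson_phase after silver_phase ✓
(gold_phase, green_phase): gold_phase after green_phase ✓
(gold_phase, red_phase): gold_phase after red_phase ✓
(gold_phase, silver_phase): gold_phase after silver_phase ✓
(red_phase, green_phase): red_phase after green_phase ✓
(teal_phase, green_phase): teal_phase after green_phase ✓
(teal_phase, silver_phase): teal_phase after silver_phase ✓
(violet_phase, blue_phase): violet_phase after blue_phase ✓
(violet_phase, crimson_phase): violet_phase after crimson_phase ✓
(violet_phase, green_phase): violet_phase after green_phase ✓
(violet_phase, red_phase): violet_phase after red_phase ✓
(violet_phase, silver_phase): violet_phase after silver_phase ✓
(violet_phase, teal_phase): violet_phase after teal_phase ✓
Count: 20.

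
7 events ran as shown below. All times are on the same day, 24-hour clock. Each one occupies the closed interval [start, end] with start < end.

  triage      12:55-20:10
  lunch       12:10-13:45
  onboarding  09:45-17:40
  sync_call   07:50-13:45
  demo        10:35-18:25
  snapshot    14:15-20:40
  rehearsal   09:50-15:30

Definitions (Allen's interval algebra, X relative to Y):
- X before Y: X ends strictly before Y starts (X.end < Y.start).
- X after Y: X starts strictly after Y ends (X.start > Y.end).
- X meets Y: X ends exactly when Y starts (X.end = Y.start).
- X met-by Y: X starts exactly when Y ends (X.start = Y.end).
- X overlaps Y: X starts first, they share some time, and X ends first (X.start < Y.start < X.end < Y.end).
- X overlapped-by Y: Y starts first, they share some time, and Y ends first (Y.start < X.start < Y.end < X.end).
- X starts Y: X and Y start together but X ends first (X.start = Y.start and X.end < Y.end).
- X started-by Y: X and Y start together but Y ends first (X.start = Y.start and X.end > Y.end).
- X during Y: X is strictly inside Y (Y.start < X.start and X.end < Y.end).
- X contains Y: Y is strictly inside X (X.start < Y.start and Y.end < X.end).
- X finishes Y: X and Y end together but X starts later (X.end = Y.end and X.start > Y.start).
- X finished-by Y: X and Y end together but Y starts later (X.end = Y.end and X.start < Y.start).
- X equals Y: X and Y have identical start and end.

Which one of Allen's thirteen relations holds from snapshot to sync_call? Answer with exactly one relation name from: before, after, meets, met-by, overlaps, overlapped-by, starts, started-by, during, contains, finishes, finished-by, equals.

after

snapshot = [14:15, 20:40]; sync_call = [07:50, 13:45].
Compare endpoints: snapshot.start > sync_call.start, snapshot.start > sync_call.end, snapshot.end > sync_call.start, snapshot.end > sync_call.end.
That pattern is 'after'.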